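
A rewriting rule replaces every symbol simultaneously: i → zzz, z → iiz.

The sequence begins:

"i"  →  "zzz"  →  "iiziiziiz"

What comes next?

zzzzzziizzzzzzziizzzzzzziiz

Expanding iiziiziiz: i→zzz, i→zzz, z→iiz, i→zzz, i→zzz, z→iiz, i→zzz, i→zzz, z→iiz. Concatenated: zzz zzz iiz zzz zzz iiz zzz zzz iiz.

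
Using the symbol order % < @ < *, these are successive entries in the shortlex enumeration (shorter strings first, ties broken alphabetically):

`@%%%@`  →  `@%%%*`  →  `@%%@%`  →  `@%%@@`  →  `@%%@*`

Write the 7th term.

Continuing the enumeration 2 steps past @%%@*: @%%@* → @%%*% → (answer).

@%%*@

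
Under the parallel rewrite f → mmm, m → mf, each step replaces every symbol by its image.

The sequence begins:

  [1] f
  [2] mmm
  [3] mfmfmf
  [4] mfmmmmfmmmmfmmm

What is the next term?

mfmmmmfmfmfmfmmmmfmfmfmfmmmmfmfmf

Replace each of the 15 characters of mfmmmmfmmmmfmmm in place — mf mmm mf mf mf mf mmm mf mf mf mf mmm mf mf mf — and concatenate.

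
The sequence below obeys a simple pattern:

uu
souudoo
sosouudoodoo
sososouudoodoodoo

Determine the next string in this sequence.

Each term wraps the previous one in so on the left and doo on the right.
So the next term is so·sososouudoodoodoo·doo.

sosososouudoodoodoodoo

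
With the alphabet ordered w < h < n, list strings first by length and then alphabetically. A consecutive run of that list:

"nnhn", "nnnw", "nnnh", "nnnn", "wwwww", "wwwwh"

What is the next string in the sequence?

wwwwn

The successor of wwwwh increments the rightmost position that isn't already n and resets every position after it to w.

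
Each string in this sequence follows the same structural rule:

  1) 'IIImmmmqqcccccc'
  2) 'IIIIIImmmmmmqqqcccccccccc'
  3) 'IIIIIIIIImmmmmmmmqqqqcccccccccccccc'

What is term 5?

IIIIIIIIIIIIIIImmmmmmmmmmmmqqqqqqcccccccccccccccccccccc

Term n consists of 3n I's, followed by 2n+2 m's, followed by n+1 q's, followed by 4n+2 c's (n = 1, 2, …).
For term 5, n = 5, so the run lengths are 15, 12, 6, 22.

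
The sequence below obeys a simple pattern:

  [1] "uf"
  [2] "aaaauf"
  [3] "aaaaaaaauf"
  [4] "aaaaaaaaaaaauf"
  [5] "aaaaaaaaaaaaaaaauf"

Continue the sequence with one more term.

aaaaaaaaaaaaaaaaaaaauf

Every step adds aaaa at the front: s(k+1) = aaaa·s(k).
One more step from aaaaaaaaaaaaaaaauf gives the answer.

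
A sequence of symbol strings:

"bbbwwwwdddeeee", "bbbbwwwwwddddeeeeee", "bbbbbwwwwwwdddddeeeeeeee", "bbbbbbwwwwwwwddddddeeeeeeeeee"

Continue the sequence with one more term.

Reading off run lengths: b runs 3, 4, 5, 6; w runs 4, 5, 6, 7; d runs 3, 4, 5, 6; e runs 4, 6, 8, 10 — each is linear in n, where the shown terms are n = 2, 3, 4, 5.
At n = 6 the blocks have lengths 7, 8, 7, 12.

bbbbbbbwwwwwwwwdddddddeeeeeeeeeeee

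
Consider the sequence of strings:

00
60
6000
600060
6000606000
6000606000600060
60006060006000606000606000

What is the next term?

From term 3 onward, concatenate the last term with the second-to-last: 60·00 = 6000, 6000·60 = 600060, …
So term 8 is 60006060006000606000606000·6000606000600060.

600060600060006060006060006000606000600060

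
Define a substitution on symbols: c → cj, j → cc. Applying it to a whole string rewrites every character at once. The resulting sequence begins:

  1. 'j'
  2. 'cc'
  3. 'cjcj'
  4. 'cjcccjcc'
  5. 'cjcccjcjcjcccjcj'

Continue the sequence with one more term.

cjcccjcjcjcccjcccjcccjcjcjcccjcc

Replace each of the 16 characters of cjcccjcjcjcccjcj in place — cj cc cj cj cj cc cj cc cj cc cj cj cj cc cj cc — and concatenate.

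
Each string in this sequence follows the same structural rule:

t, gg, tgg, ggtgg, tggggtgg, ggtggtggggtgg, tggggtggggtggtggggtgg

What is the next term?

Each term (from the third on) is the two preceding terms concatenated in order: term 3 = t·gg = tgg.
The next term joins ggtggtggggtgg and tggggtggggtggtggggtgg.

ggtggtggggtggtggggtggggtggtggggtgg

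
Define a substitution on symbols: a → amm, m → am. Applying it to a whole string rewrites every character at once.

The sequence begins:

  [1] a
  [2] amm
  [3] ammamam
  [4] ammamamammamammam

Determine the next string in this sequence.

Rewriting the 17 symbols of ammamamammamammam one by one yields amm am am amm am amm am amm am am amm am amm am am amm am; concatenated:

ammamamammamammamammamamammamammamamammam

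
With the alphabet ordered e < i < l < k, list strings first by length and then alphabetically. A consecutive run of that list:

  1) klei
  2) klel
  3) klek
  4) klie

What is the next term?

klii

The successor of klie increments the rightmost position that isn't already k and resets every position after it to e.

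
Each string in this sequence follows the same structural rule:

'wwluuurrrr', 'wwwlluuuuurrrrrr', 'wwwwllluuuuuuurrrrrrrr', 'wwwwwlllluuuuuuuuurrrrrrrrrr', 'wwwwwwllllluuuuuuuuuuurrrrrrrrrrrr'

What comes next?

Each string has the form w^{n+1} l^{n} u^{2n+1} r^{2n+2} (n = 1, 2, …).
For the next term, n = 6, so the run lengths are 7, 6, 13, 14.

wwwwwwwlllllluuuuuuuuuuuuurrrrrrrrrrrrrr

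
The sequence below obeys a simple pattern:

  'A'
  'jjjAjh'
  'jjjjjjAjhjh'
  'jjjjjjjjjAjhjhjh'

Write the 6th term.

jjjjjjjjjjjjjjjAjhjhjhjhjh

Each term wraps the previous one in jjj on the left and jh on the right.
From jjjjjjjjjAjhjhjh, 2 further steps: jjjjjjjjjAjhjhjh → jjjjjjjjjjjjAjhjhjhjh → (answer).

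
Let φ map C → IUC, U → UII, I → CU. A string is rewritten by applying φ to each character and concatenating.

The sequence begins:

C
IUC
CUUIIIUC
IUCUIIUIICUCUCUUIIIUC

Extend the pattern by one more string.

CUUIIIUCUIICUCUUIICUCUIUCUIIIUCUIIIUCUIIUIICUCUCUUIIIUC

Replace each of the 21 characters of IUCUIIUIICUCUCUUIIIUC in place — CU UII IUC UII CU CU UII CU CU IUC UII IUC UII IUC UII UII CU CU CU UII IUC — and concatenate.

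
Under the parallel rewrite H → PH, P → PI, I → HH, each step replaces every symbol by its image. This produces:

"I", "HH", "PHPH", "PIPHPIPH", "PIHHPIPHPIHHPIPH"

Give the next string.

φ(PIHHPIPHPIHHPIPH) expands symbol-by-symbol to PI HH PH PH PI HH PI PH PI HH PH PH PI HH PI PH; joining the 16 pieces gives the next term.

PIHHPHPHPIHHPIPHPIHHPHPHPIHHPIPH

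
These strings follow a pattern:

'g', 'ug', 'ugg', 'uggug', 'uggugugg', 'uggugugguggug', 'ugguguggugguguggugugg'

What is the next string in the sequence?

ugguguggugguguggugugguggugugguggug

From term 3 onward, concatenate the last term with the second-to-last: ug·g = ugg, ugg·ug = uggug, …
The next term joins ugguguggugguguggugugg and uggugugguggug.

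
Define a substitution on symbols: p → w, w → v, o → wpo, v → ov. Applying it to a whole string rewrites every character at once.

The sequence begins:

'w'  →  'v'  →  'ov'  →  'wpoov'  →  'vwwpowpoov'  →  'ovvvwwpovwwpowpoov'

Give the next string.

Replace each of the 18 characters of ovvvwwpovwwpowpoov in place — wpo ov ov ov v v w wpo ov v v w wpo v w wpo wpo ov — and concatenate.

wpoovovovvvwwpoovvvwwpovwwpowpoov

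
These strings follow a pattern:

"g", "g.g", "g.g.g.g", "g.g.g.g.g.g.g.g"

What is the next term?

s(k+1) = s(k)·.·s(k) — each term doubles the last with '.' between the halves.
One more doubling of g.g.g.g.g.g.g.g gives the answer.

g.g.g.g.g.g.g.g.g.g.g.g.g.g.g.g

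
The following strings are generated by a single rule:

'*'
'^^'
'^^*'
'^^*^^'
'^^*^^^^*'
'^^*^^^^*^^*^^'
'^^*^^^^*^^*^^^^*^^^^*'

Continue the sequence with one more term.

^^*^^^^*^^*^^^^*^^^^*^^*^^^^*^^*^^

This is a Fibonacci-style word recurrence s(k) = s(k−1)·s(k−2): e.g. ^^·* = ^^*.
Continuing: ^^*^^^^*^^*^^^^*^^^^* · ^^*^^^^*^^*^^ gives term 8.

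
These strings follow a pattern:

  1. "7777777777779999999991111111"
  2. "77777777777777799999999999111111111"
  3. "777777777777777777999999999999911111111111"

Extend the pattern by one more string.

Each string has the form 7^{3n+3} 9^{2n+3} 1^{2n+1}, where the shown terms are n = 3, 4, 5.
For the next term, n = 6, so the run lengths are 21, 15, 13.

7777777777777777777779999999999999991111111111111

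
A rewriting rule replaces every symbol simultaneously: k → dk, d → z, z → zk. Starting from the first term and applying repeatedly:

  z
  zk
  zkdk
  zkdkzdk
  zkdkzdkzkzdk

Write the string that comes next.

Expanding zkdkzdkzkzdk: z→zk, k→dk, d→z, k→dk, z→zk, d→z, k→dk, z→zk, k→dk, z→zk, d→z, k→dk. Concatenated: zk dk z dk zk z dk zk dk zk z dk.

zkdkzdkzkzdkzkdkzkzdk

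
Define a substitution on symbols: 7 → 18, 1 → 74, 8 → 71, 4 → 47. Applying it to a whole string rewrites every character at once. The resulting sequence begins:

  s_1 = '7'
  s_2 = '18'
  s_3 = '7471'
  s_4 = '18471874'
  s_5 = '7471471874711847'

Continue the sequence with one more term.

Applying the rule to each of the 16 symbols of 7471471874711847 gives the pieces 18 47 18 74 47 18 74 71 18 47 18 74 74 71 47 18, which concatenate to the answer.

18471874471874711847187474714718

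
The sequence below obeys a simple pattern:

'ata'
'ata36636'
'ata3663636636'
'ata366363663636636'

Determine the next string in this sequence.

Each term is the previous one with 36636 appended.
Applying this once more to ata366363663636636:

ata36636366363663636636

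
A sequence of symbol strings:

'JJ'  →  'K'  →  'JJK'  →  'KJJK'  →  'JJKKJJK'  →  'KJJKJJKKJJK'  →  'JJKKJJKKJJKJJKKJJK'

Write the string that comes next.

This is a Fibonacci-style word recurrence s(k) = s(k−2)·s(k−1): e.g. JJ·K = JJK.
So term 8 is KJJKJJKKJJK·JJKKJJKKJJKJJKKJJK.

KJJKJJKKJJKJJKKJJKKJJKJJKKJJK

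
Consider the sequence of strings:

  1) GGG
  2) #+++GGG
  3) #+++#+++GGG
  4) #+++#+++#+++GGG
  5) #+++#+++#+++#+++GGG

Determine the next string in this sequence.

The strings grow by a fixed prefix #+++ each time.
So the next term is #+++·#+++#+++#+++#+++GGG.

#+++#+++#+++#+++#+++GGG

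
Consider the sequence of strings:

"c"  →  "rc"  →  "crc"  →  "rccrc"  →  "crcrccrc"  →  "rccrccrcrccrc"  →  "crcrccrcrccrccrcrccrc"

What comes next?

From term 3 onward, concatenate the second-to-last term with the last: c·rc = crc, rc·crc = rccrc, …
Continuing: rccrccrcrccrc · crcrccrcrccrccrcrccrc gives term 8.

rccrccrcrccrccrcrccrcrccrccrcrccrc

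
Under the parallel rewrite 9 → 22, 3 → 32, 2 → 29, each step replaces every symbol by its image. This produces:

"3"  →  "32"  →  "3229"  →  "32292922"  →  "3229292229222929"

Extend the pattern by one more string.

32292922292229292922292929222922

Applying the rule to each of the 16 symbols of 3229292229222929 gives the pieces 32 29 29 22 29 22 29 29 29 22 29 29 29 22 29 22, which concatenate to the answer.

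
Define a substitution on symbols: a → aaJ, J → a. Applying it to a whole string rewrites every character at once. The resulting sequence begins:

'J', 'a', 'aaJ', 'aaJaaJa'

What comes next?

aaJaaJaaaJaaJaaaJ

Apply φ to aaJaaJa symbol by symbol: a→aaJ, a→aaJ, J→a, a→aaJ, a→aaJ, J→a, a→aaJ; joined: aaJ aaJ a aaJ aaJ a aaJ.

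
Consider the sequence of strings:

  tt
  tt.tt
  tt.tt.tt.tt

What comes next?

tt.tt.tt.tt.tt.tt.tt.tt

Each string is two copies of the previous one joined by '.'.
One more doubling of tt.tt.tt.tt gives the answer.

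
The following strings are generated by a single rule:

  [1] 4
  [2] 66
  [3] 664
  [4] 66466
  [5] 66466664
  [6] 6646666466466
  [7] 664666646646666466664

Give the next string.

From term 3 onward, concatenate the last term with the second-to-last: 66·4 = 664, 664·66 = 66466, …
Continuing: 664666646646666466664 · 6646666466466 gives term 8.

6646666466466664666646646666466466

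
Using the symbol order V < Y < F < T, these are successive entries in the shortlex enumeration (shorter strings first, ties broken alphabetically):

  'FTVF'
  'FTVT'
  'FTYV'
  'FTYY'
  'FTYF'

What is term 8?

FTFY

Advancing 3 positions from FTYF through FTYF → FTYT → FTFV reaches term 8.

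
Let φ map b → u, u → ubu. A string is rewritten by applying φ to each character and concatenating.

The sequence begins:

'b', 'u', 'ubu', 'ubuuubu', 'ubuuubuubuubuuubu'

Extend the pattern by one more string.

Replace each of the 17 characters of ubuuubuubuubuuubu in place — ubu u ubu ubu ubu u ubu ubu u ubu ubu u ubu ubu ubu u ubu — and concatenate.

ubuuubuubuubuuubuubuuubuubuuubuubuubuuubu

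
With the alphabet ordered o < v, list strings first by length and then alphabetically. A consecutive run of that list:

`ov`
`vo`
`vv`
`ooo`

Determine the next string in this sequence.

The successor of ooo increments the rightmost position that isn't already v and resets every position after it to o.

oov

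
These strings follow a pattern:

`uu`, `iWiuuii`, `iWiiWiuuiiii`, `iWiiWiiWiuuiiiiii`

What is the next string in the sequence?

s(k+1) = iWi·s(k)·ii, so each term gains iWi as a prefix and ii as a suffix.
One more step from iWiiWiiWiuuiiiiii gives the answer.

iWiiWiiWiiWiuuiiiiiiii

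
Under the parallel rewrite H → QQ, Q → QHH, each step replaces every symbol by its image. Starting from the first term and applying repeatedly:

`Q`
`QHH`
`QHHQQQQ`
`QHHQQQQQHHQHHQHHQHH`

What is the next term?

QHHQQQQQHHQHHQHHQHHQHHQQQQQHHQQQQQHHQQQQQHHQQQQ

φ(QHHQQQQQHHQHHQHHQHH) expands symbol-by-symbol to QHH QQ QQ QHH QHH QHH QHH QHH QQ QQ QHH QQ QQ QHH QQ QQ QHH QQ QQ; joining the 19 pieces gives the next term.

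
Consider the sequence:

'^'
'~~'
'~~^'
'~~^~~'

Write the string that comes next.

~~^~~~~^

This is a Fibonacci-style word recurrence s(k) = s(k−1)·s(k−2): e.g. ~~·^ = ~~^.
The next term joins ~~^~~ and ~~^.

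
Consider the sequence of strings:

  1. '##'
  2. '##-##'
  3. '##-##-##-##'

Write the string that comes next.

##-##-##-##-##-##-##-##

s(k+1) = s(k)·-·s(k) — each term doubles the last with '-' between the halves.
One more doubling of ##-##-##-## gives the answer.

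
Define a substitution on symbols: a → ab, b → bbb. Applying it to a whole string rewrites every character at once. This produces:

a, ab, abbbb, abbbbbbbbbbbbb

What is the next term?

abbbbbbbbbbbbbbbbbbbbbbbbbbbbbbbbbbbbbbbb

Replace each of the 14 characters of abbbbbbbbbbbbb in place — ab bbb bbb bbb bbb bbb bbb bbb bbb bbb bbb bbb bbb bbb — and concatenate.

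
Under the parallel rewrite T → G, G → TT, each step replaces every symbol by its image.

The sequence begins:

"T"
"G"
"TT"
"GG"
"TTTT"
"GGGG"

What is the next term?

Expanding GGGG: G→TT, G→TT, G→TT, G→TT. Concatenated: TT TT TT TT.

TTTTTTTT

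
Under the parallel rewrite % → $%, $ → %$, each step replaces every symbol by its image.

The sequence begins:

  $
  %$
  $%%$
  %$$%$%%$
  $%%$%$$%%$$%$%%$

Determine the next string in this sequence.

%$$%$%%$$%%$%$$%$%%$%$$%%$$%$%%$

φ($%%$%$$%%$$%$%%$) expands symbol-by-symbol to %$ $% $% %$ $% %$ %$ $% $% %$ %$ $% %$ $% $% %$; joining the 16 pieces gives the next term.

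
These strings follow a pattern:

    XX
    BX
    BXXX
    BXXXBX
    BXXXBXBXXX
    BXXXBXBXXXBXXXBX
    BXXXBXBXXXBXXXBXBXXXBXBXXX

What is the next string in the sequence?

This is a Fibonacci-style word recurrence s(k) = s(k−1)·s(k−2): e.g. BX·XX = BXXX.
The next term joins BXXXBXBXXXBXXXBXBXXXBXBXXX and BXXXBXBXXXBXXXBX.

BXXXBXBXXXBXXXBXBXXXBXBXXXBXXXBXBXXXBXXXBX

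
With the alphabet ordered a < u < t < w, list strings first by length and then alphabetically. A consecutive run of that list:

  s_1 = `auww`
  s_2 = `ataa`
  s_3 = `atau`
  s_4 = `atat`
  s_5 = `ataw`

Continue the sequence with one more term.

atua

Treat ataw as a base-4 numeral over the given alphabet and add one, carrying through any trailing w's.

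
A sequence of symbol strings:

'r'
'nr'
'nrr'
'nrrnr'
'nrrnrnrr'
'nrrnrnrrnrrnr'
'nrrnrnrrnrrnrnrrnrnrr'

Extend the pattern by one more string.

nrrnrnrrnrrnrnrrnrnrrnrrnrnrrnrrnr

Each term (from the third on) is the previous term followed by the one before it: term 3 = nr·r = nrr.
The next term joins nrrnrnrrnrrnrnrrnrnrr and nrrnrnrrnrrnr.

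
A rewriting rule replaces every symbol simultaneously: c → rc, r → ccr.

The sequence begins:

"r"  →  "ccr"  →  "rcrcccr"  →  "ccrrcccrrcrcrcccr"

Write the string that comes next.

φ(ccrrcccrrcrcrcccr) expands symbol-by-symbol to rc rc ccr ccr rc rc rc ccr ccr rc ccr rc ccr rc rc rc ccr; joining the 17 pieces gives the next term.

rcrcccrccrrcrcrcccrccrrcccrrcccrrcrcrcccr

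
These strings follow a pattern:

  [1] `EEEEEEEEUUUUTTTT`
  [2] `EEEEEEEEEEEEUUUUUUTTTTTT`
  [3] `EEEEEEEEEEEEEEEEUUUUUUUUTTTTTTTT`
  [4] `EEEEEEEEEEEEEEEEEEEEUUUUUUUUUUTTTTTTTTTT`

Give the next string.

The n-th term is 4n E's then 2n U's then 2n T's, where the shown terms are n = 2, 3, 4, 5.
Setting n = 6 gives 24, 12, 12 characters in each block.

EEEEEEEEEEEEEEEEEEEEEEEEUUUUUUUUUUUUTTTTTTTTTTTT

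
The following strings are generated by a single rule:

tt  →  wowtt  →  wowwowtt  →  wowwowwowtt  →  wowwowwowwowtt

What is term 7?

Every step adds wow at the front: s(k+1) = wow·s(k).
From wowwowwowwowtt, 2 further steps: wowwowwowwowtt → wowwowwowwowwowtt → (answer).

wowwowwowwowwowwowtt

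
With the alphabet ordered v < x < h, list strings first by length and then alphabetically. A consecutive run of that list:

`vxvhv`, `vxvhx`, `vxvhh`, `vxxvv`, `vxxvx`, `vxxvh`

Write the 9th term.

Stepping forward 3 times from vxxvh: vxxvh → vxxxv → vxxxx, then the target.

vxxxh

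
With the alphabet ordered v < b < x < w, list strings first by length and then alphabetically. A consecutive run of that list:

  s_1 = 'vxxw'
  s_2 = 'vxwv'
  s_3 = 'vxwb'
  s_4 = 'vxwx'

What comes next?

Find the rightmost character of vxwx below w, bump it to the next letter, and reset everything to its right to v.

vxww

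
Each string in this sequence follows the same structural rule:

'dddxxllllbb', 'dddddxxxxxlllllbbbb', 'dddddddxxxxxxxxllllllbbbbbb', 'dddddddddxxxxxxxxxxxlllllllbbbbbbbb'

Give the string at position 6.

dddddddddddddxxxxxxxxxxxxxxxxxlllllllllbbbbbbbbbbbb

Each string has the form d^{2n+1} x^{3n-1} l^{n+3} b^{2n} (n = 1, 2, …).
At n = 6 the blocks have lengths 13, 17, 9, 12.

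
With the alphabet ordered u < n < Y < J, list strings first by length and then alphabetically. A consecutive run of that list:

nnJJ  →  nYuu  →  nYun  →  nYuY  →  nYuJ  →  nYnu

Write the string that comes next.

The successor of nYnu increments the rightmost position that isn't already J and resets every position after it to u.

nYnn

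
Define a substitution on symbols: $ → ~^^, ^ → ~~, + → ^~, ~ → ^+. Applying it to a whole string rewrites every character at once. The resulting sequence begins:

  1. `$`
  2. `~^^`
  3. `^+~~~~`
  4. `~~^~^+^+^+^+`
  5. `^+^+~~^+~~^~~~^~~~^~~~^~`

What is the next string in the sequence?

Rewriting the 24 symbols of ^+^+~~^+~~^~~~^~~~^~~~^~ one by one yields ~~ ^~ ~~ ^~ ^+ ^+ ~~ ^~ ^+ ^+ ~~ ^+ ^+ ^+ ~~ ^+ ^+ ^+ ~~ ^+ ^+ ^+ ~~ ^+; concatenated:

~~^~~~^~^+^+~~^~^+^+~~^+^+^+~~^+^+^+~~^+^+^+~~^+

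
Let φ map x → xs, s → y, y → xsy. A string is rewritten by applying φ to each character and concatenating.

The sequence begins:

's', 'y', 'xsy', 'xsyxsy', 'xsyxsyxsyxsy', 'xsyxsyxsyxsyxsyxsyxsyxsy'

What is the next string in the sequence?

φ(xsyxsyxsyxsyxsyxsyxsyxsy) expands symbol-by-symbol to xs y xsy xs y xsy xs y xsy xs y xsy xs y xsy xs y xsy xs y xsy xs y xsy; joining the 24 pieces gives the next term.

xsyxsyxsyxsyxsyxsyxsyxsyxsyxsyxsyxsyxsyxsyxsyxsy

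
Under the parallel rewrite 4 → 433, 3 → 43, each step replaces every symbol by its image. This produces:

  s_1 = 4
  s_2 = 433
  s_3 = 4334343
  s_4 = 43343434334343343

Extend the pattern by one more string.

43343434334343343433434343343433434343343

Replace each of the 17 characters of 43343434334343343 in place — 433 43 43 433 43 433 43 433 43 43 433 43 433 43 43 433 43 — and concatenate.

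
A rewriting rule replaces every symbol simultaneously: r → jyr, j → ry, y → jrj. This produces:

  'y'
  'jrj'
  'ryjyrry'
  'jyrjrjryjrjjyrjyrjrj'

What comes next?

Applying the rule to each of the 20 symbols of jyrjrjryjrjjyrjyrjrj gives the pieces ry jrj jyr ry jyr ry jyr jrj ry jyr ry ry jrj jyr ry jrj jyr ry jyr ry, which concatenate to the answer.

ryjrjjyrryjyrryjyrjrjryjyrryryjrjjyrryjrjjyrryjyrry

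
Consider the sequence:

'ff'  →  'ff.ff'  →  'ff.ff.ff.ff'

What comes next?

Every step duplicates the string with '.' between the halves.
Doubling ff.ff.ff.ff with '.' between the halves:

ff.ff.ff.ff.ff.ff.ff.ff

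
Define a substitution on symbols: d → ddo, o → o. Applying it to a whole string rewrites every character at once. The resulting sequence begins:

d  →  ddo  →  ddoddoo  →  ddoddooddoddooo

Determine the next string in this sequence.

φ(ddoddooddoddooo) expands symbol-by-symbol to ddo ddo o ddo ddo o o ddo ddo o ddo ddo o o o; joining the 15 pieces gives the next term.

ddoddooddoddoooddoddooddoddoooo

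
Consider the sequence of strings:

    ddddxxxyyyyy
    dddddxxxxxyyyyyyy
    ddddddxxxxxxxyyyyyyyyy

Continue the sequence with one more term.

Term n consists of n+2 d's, followed by 2n-1 x's, followed by 2n+1 y's, where the shown terms are n = 2, 3, 4.
Setting n = 5 gives 7, 9, 11 characters in each block.

dddddddxxxxxxxxxyyyyyyyyyyy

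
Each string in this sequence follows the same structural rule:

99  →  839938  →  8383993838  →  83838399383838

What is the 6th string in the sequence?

8383838383993838383838

s(k+1) = 83·s(k)·38, so each term gains 83 as a prefix and 38 as a suffix.
From 83838399383838, 2 further steps: 83838399383838 → 838383839938383838 → (answer).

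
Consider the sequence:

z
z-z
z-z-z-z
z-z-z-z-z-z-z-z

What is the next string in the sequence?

s(k+1) = s(k)·-·s(k) — each term doubles the last with '-' between the halves.
Doubling z-z-z-z-z-z-z-z with '-' between the halves:

z-z-z-z-z-z-z-z-z-z-z-z-z-z-z-z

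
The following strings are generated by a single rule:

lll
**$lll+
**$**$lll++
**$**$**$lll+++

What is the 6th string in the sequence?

**$**$**$**$**$lll+++++

Every step adds **$ to the front and + to the end of the previous string.
From **$**$**$lll+++, 2 further steps: **$**$**$lll+++ → **$**$**$**$lll++++ → (answer).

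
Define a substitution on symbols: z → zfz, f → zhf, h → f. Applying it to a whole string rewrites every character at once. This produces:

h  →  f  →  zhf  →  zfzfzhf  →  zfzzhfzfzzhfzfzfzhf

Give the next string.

Rewriting the 19 symbols of zfzzhfzfzzhfzfzfzhf one by one yields zfz zhf zfz zfz f zhf zfz zhf zfz zfz f zhf zfz zhf zfz zhf zfz f zhf; concatenated:

zfzzhfzfzzfzfzhfzfzzhfzfzzfzfzhfzfzzhfzfzzhfzfzfzhf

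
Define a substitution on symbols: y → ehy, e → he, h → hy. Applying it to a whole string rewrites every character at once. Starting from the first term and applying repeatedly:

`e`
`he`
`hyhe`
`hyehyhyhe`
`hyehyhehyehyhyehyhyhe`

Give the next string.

Rewriting the 21 symbols of hyehyhehyehyhyehyhyhe one by one yields hy ehy he hy ehy hy he hy ehy he hy ehy hy ehy he hy ehy hy ehy hy he; concatenated:

hyehyhehyehyhyhehyehyhehyehyhyehyhehyehyhyehyhyhe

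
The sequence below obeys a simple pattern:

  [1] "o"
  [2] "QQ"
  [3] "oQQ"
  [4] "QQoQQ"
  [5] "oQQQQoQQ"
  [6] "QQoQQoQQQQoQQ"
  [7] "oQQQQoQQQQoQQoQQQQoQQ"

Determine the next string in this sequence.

Each term (from the third on) is the two preceding terms concatenated in order: term 3 = o·QQ = oQQ.
The next term joins QQoQQoQQQQoQQ and oQQQQoQQQQoQQoQQQQoQQ.

QQoQQoQQQQoQQoQQQQoQQQQoQQoQQQQoQQ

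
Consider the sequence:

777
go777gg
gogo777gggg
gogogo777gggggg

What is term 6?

gogogogogo777gggggggggg

Every step adds go to the front and gg to the end of the previous string.
From gogogo777gggggg, 2 further steps: gogogo777gggggg → gogogogo777gggggggg → (answer).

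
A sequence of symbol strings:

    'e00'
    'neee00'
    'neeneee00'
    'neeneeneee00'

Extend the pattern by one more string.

Every step adds nee at the front: s(k+1) = nee·s(k).
So the next term is nee·neeneeneee00.

neeneeneeneee00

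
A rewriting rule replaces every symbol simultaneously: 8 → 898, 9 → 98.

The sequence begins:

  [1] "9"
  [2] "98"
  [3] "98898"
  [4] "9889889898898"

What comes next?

φ(9889889898898) expands symbol-by-symbol to 98 898 898 98 898 898 98 898 98 898 898 98 898; joining the 13 pieces gives the next term.

9889889898898898988989889889898898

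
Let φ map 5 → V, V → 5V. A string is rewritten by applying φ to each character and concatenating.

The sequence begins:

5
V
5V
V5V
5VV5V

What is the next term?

V5V5VV5V

Apply φ to 5VV5V symbol by symbol: 5→V, V→5V, V→5V, 5→V, V→5V; joined: V 5V 5V V 5V.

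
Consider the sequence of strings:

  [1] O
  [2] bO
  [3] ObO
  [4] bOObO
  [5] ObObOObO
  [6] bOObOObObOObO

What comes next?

From term 3 onward, concatenate the second-to-last term with the last: O·bO = ObO, bO·ObO = bOObO, …
Continuing: ObObOObO · bOObOObObOObO gives term 7.

ObObOObObOObOObObOObO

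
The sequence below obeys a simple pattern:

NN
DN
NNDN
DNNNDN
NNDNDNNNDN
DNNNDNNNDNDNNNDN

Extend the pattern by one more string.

NNDNDNNNDNDNNNDNNNDNDNNNDN

From term 3 onward, concatenate the second-to-last term with the last: NN·DN = NNDN, DN·NNDN = DNNNDN, …
The next term joins NNDNDNNNDN and DNNNDNNNDNDNNNDN.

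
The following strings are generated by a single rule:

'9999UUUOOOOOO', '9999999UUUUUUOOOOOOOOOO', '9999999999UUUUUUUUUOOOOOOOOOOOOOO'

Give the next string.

Each string has the form 9^{3n+1} U^{3n} O^{4n+2} (n = 1, 2, …).
For the next term, n = 4, so the run lengths are 13, 12, 18.

9999999999999UUUUUUUUUUUUOOOOOOOOOOOOOOOOOO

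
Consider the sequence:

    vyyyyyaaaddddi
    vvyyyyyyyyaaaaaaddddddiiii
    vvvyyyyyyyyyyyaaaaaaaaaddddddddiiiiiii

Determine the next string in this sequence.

vvvvyyyyyyyyyyyyyyaaaaaaaaaaaaddddddddddiiiiiiiiii

Reading off run lengths: v runs 1, 2, 3; y runs 5, 8, 11; a runs 3, 6, 9; d runs 4, 6, 8; i runs 1, 4, 7 — each is linear in n (n = 1, 2, …).
Setting n = 4 gives 4, 14, 12, 10, 10 characters in each block.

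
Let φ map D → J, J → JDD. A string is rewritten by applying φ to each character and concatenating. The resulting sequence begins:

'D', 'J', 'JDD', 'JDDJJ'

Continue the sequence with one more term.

JDDJJJDDJDD

Rewriting each symbol of JDDJJ: J→JDD, D→J, D→J, J→JDD, J→JDD, which concatenates to JDD J J JDD JDD.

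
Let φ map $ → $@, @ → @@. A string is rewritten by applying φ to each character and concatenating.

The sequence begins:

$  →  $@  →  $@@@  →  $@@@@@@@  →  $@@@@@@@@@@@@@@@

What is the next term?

$@@@@@@@@@@@@@@@@@@@@@@@@@@@@@@@

Replace each of the 16 characters of $@@@@@@@@@@@@@@@ in place — $@ @@ @@ @@ @@ @@ @@ @@ @@ @@ @@ @@ @@ @@ @@ @@ — and concatenate.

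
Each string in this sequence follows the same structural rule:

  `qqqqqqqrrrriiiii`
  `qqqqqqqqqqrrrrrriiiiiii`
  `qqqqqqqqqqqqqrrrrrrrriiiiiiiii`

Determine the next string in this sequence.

Reading off run lengths: q runs 7, 10, 13; r runs 4, 6, 8; i runs 5, 7, 9 — each is linear in n, where the shown terms are n = 2, 3, 4.
At n = 5 the blocks have lengths 16, 10, 11.

qqqqqqqqqqqqqqqqrrrrrrrrrriiiiiiiiiii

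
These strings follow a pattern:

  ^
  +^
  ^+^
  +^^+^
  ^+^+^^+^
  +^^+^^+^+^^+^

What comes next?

^+^+^^+^+^^+^^+^+^^+^

From term 3 onward, concatenate the second-to-last term with the last: ^·+^ = ^+^, +^·^+^ = +^^+^, …
Continuing: ^+^+^^+^ · +^^+^^+^+^^+^ gives term 7.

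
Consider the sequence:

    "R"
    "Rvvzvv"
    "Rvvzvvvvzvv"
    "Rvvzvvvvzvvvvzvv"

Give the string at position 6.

Every step adds vvzvv to the end: s(k+1) = s(k)·vvzvv.
From Rvvzvvvvzvvvvzvv, 2 further steps: Rvvzvvvvzvvvvzvv → Rvvzvvvvzvvvvzvvvvzvv → (answer).

Rvvzvvvvzvvvvzvvvvzvvvvzvv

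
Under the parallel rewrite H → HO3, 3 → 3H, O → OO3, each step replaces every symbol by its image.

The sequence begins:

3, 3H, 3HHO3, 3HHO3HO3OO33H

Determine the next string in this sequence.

Rewriting the 13 symbols of 3HHO3HO3OO33H one by one yields 3H HO3 HO3 OO3 3H HO3 OO3 3H OO3 OO3 3H 3H HO3; concatenated:

3HHO3HO3OO33HHO3OO33HOO3OO33H3HHO3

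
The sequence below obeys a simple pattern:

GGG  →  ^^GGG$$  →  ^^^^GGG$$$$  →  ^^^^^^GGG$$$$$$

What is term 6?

Each term wraps the previous one in ^^ on the left and $$ on the right.
From ^^^^^^GGG$$$$$$, 2 further steps: ^^^^^^GGG$$$$$$ → ^^^^^^^^GGG$$$$$$$$ → (answer).

^^^^^^^^^^GGG$$$$$$$$$$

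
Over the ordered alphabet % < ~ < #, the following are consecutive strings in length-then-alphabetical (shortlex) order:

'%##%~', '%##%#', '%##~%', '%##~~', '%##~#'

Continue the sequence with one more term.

Treat %##~# as a base-3 numeral over the given alphabet and add one, carrying through any trailing #'s.

%###%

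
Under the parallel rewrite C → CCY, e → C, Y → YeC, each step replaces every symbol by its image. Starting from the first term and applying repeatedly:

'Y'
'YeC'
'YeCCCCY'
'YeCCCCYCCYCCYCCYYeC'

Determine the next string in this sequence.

Replace each of the 19 characters of YeCCCCYCCYCCYCCYYeC in place — YeC C CCY CCY CCY CCY YeC CCY CCY YeC CCY CCY YeC CCY CCY YeC YeC C CCY — and concatenate.

YeCCCCYCCYCCYCCYYeCCCYCCYYeCCCYCCYYeCCCYCCYYeCYeCCCCY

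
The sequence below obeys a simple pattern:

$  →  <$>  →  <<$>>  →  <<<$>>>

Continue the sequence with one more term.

Every step adds < to the front and > to the end of the previous string.
One more step from <<<$>>> gives the answer.

<<<<$>>>>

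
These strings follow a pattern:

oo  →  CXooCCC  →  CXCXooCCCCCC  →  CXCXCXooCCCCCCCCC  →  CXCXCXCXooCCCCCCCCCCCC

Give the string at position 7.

CXCXCXCXCXCXooCCCCCCCCCCCCCCCCCC

Every step adds CX to the front and CCC to the end of the previous string.
From CXCXCXCXooCCCCCCCCCCCC, 2 further steps: CXCXCXCXooCCCCCCCCCCCC → CXCXCXCXCXooCCCCCCCCCCCCCCC → (answer).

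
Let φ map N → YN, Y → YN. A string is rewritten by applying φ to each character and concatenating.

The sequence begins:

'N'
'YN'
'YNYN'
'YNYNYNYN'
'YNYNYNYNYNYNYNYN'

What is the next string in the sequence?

YNYNYNYNYNYNYNYNYNYNYNYNYNYNYNYN

Replace each of the 16 characters of YNYNYNYNYNYNYNYN in place — YN YN YN YN YN YN YN YN YN YN YN YN YN YN YN YN — and concatenate.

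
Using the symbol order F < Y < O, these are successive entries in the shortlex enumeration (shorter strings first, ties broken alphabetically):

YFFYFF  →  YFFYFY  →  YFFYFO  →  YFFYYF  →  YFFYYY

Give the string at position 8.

Advancing 3 positions from YFFYYY through YFFYYY → YFFYYO → YFFYOF reaches term 8.

YFFYOY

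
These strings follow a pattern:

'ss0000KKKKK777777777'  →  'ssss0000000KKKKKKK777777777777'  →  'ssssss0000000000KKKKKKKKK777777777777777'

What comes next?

Term n consists of 2n-2 s's, followed by 3n-2 0's, followed by 2n+1 K's, followed by 3n+3 7's, where the shown terms are n = 2, 3, 4.
Setting n = 5 gives 8, 13, 11, 18 characters in each block.

ssssssss0000000000000KKKKKKKKKKK777777777777777777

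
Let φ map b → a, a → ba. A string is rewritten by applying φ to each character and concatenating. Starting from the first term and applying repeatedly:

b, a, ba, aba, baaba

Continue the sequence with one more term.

Apply φ to baaba symbol by symbol: b→a, a→ba, a→ba, b→a, a→ba; joined: a ba ba a ba.

ababaaba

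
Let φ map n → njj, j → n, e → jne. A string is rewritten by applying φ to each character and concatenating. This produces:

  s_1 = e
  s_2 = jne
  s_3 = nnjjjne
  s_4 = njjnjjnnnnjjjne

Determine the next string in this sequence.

njjnnnjjnnnjjnjjnjjnjjnnnnjjjne

φ(njjnjjnnnnjjjne) expands symbol-by-symbol to njj n n njj n n njj njj njj njj n n n njj jne; joining the 15 pieces gives the next term.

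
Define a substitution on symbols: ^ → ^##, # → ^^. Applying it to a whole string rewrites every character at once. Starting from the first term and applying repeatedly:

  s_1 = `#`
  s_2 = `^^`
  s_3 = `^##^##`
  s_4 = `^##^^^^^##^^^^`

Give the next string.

^##^^^^^##^##^##^##^##^^^^^##^##^##^##

φ(^##^^^^^##^^^^) expands symbol-by-symbol to ^## ^^ ^^ ^## ^## ^## ^## ^## ^^ ^^ ^## ^## ^## ^##; joining the 14 pieces gives the next term.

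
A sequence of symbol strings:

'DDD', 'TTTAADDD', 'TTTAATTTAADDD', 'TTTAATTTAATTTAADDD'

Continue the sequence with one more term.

TTTAATTTAATTTAATTTAADDD

The strings grow by a fixed prefix TTTAA each time.
So the next term is TTTAA·TTTAATTTAATTTAADDD.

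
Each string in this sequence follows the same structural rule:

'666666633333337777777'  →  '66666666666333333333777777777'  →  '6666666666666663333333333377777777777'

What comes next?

The n-th term is 4n-1 6's then 2n+3 3's then 2n+3 7's, where the shown terms are n = 2, 3, 4.
Setting n = 5 gives 19, 13, 13 characters in each block.

666666666666666666633333333333337777777777777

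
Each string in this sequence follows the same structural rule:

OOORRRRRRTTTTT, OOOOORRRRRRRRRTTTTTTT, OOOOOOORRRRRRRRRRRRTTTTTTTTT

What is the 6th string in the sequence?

The n-th term is 2n+1 O's then 3n+3 R's then 2n+3 T's (n = 1, 2, …).
Setting n = 6 gives 13, 21, 15 characters in each block.

OOOOOOOOOOOOORRRRRRRRRRRRRRRRRRRRRTTTTTTTTTTTTTTT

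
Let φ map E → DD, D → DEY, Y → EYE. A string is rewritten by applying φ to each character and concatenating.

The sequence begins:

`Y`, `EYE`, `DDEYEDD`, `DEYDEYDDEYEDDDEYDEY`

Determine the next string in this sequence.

Applying the rule to each of the 19 symbols of DEYDEYDDEYEDDDEYDEY gives the pieces DEY DD EYE DEY DD EYE DEY DEY DD EYE DD DEY DEY DEY DD EYE DEY DD EYE, which concatenate to the answer.

DEYDDEYEDEYDDEYEDEYDEYDDEYEDDDEYDEYDEYDDEYEDEYDDEYE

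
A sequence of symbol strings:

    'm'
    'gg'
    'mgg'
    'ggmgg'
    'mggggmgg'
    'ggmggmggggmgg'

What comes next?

mggggmggggmggmggggmgg

From term 3 onward, concatenate the second-to-last term with the last: m·gg = mgg, gg·mgg = ggmgg, …
So term 7 is mggggmgg·ggmggmggggmgg.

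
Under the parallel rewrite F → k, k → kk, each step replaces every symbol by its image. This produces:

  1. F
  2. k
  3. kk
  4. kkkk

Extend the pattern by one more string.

kkkkkkkk

Expanding kkkk: k→kk, k→kk, k→kk, k→kk. Concatenated: kk kk kk kk.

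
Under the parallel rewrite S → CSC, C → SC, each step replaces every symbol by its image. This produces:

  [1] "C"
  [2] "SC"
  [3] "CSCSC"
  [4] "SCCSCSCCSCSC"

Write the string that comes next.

Rewriting each symbol of SCCSCSCCSCSC: S→CSC, C→SC, C→SC, S→CSC, C→SC, S→CSC, C→SC, C→SC, S→CSC, C→SC, S→CSC, C→SC, which concatenates to CSC SC SC CSC SC CSC SC SC CSC SC CSC SC.

CSCSCSCCSCSCCSCSCSCCSCSCCSCSC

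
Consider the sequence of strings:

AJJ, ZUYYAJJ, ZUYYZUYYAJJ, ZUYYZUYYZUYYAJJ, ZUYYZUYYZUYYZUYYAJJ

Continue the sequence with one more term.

Every step adds ZUYY at the front: s(k+1) = ZUYY·s(k).
Applying this once more to ZUYYZUYYZUYYZUYYAJJ:

ZUYYZUYYZUYYZUYYZUYYAJJ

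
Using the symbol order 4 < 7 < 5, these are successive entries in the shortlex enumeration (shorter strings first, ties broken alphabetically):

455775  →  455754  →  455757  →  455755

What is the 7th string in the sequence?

455545

Continuing the enumeration 3 steps past 455755: 455755 → 455544 → 455547 → (answer).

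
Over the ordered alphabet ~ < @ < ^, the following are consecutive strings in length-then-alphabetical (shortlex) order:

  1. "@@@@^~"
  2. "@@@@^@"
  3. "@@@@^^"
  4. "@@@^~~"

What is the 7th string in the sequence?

@@@^@~

Stepping forward 3 times from @@@^~~: @@@^~~ → @@@^~@ → @@@^~^, then the target.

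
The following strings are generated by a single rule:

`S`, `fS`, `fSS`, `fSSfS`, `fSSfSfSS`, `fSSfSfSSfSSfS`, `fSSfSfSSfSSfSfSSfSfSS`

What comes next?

fSSfSfSSfSSfSfSSfSfSSfSSfSfSSfSSfS

Each term (from the third on) is the previous term followed by the one before it: term 3 = fS·S = fSS.
Continuing: fSSfSfSSfSSfSfSSfSfSS · fSSfSfSSfSSfS gives term 8.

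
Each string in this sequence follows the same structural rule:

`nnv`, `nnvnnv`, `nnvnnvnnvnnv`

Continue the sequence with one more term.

Every step duplicates the string.
So the next term is two copies of nnvnnvnnvnnv.

nnvnnvnnvnnvnnvnnvnnvnnv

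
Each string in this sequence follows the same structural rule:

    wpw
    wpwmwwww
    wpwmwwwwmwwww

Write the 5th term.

wpwmwwwwmwwwwmwwwwmwwww

Each term is the previous one with mwwww appended.
From wpwmwwwwmwwww, 2 further steps: wpwmwwwwmwwww → wpwmwwwwmwwwwmwwww → (answer).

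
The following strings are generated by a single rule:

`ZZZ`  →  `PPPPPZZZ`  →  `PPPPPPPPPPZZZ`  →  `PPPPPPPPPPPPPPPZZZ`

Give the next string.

The strings grow by a fixed prefix PPPPP each time.
Applying this once more to PPPPPPPPPPPPPPPZZZ:

PPPPPPPPPPPPPPPPPPPPZZZ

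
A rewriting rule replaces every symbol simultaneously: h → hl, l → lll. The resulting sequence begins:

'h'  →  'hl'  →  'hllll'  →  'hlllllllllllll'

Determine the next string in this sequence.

Rewriting the 14 symbols of hlllllllllllll one by one yields hl lll lll lll lll lll lll lll lll lll lll lll lll lll; concatenated:

hllllllllllllllllllllllllllllllllllllllll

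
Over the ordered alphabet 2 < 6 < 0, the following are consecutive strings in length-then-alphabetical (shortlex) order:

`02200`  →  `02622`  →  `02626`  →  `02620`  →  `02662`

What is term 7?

02660

Continuing the enumeration 2 steps past 02662: 02662 → 02666 → (answer).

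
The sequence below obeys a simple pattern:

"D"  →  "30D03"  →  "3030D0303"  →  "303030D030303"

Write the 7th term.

303030303030D030303030303

s(k+1) = 30·s(k)·03, so each term gains 30 as a prefix and 03 as a suffix.
From 303030D030303, 3 further steps: 303030D030303 → 30303030D03030303 → 3030303030D0303030303 → (answer).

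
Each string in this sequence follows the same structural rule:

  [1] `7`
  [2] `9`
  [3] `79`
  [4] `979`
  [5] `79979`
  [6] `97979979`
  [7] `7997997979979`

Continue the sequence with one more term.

979799797997997979979

This is a Fibonacci-style word recurrence s(k) = s(k−2)·s(k−1): e.g. 7·9 = 79.
So term 8 is 97979979·7997997979979.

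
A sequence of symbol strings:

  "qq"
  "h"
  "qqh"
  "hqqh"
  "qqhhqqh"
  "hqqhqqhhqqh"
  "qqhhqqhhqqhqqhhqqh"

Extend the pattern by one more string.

hqqhqqhhqqhqqhhqqhhqqhqqhhqqh

Each term (from the third on) is the two preceding terms concatenated in order: term 3 = qq·h = qqh.
Continuing: hqqhqqhhqqh · qqhhqqhhqqhqqhhqqh gives term 8.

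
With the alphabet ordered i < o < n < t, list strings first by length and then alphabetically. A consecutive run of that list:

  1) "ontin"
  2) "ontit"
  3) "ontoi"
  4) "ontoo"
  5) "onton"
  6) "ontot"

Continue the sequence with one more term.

ontni

Treat ontot as a base-4 numeral over the given alphabet and add one, carrying through any trailing t's.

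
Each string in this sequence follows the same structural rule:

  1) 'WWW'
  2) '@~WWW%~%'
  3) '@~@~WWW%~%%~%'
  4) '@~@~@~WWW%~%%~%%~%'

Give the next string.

s(k+1) = @~·s(k)·%~%, so each term gains @~ as a prefix and %~% as a suffix.
One more step from @~@~@~WWW%~%%~%%~% gives the answer.

@~@~@~@~WWW%~%%~%%~%%~%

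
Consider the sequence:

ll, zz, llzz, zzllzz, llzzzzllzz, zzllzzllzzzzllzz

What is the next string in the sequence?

llzzzzllzzzzllzzllzzzzllzz

Each term (from the third on) is the two preceding terms concatenated in order: term 3 = ll·zz = llzz.
Continuing: llzzzzllzz · zzllzzllzzzzllzz gives term 7.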